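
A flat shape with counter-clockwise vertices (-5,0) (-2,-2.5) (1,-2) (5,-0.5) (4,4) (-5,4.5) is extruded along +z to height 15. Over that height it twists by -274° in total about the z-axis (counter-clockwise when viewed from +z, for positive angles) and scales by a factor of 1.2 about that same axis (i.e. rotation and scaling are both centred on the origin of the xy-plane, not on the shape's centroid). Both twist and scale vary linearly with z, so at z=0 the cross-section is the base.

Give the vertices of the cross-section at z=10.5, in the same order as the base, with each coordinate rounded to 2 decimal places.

t = z/height = 10.5/15 = 0.7
s = 1 + (scale-1)·z/height = 1 + (1.2-1)·10.5/15 = 1.140000
θ = twist·z/height = -274°·10.5/15 = -191.8000° = -3.347542 rad
cos θ = -0.978867, sin θ = 0.204496 (intermediates below are computed at full precision and shown rounded to 5 d.p.)
v1: (-5,0) → rotate → (4.89434,-1.02248) → ×s → (5.57954,-1.16563) → (5.58,-1.17)
v2: (-2,-2.5) → rotate → (2.46897,2.03818) → ×s → (2.81463,2.32352) → (2.81,2.32)
v3: (1,-2) → rotate → (-0.56988,2.16223) → ×s → (-0.64966,2.46494) → (-0.65,2.46)
v4: (5,-0.5) → rotate → (-4.79209,1.51191) → ×s → (-5.46298,1.72358) → (-5.46,1.72)
v5: (4,4) → rotate → (-4.73345,-3.09749) → ×s → (-5.39614,-3.53113) → (-5.40,-3.53)
v6: (-5,4.5) → rotate → (3.97410,-5.42738) → ×s → (4.53048,-6.18722) → (4.53,-6.19)

Cross-section at z=10.5: (5.58,-1.17) (2.81,2.32) (-0.65,2.46) (-5.46,1.72) (-5.40,-3.53) (4.53,-6.19)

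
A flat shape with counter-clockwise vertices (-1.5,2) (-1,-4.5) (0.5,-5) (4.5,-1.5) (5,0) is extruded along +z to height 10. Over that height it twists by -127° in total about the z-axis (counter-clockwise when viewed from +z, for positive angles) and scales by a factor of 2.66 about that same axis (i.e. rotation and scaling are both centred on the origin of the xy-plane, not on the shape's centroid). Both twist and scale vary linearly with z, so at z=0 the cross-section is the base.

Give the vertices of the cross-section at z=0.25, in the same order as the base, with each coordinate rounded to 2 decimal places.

Cross-section at z=0.25: (-1.44,2.17) (-1.30,-4.62) (0.23,-5.23) (4.59,-1.82) (5.20,-0.29)

t = z/height = 0.25/10 = 0.025
s = 1 + (scale-1)·z/height = 1 + (2.66-1)·0.25/10 = 1.041500
θ = twist·z/height = -127°·0.25/10 = -3.1750° = -0.055414 rad
cos θ = 0.998465, sin θ = -0.055386 (intermediates below are computed at full precision and shown rounded to 5 d.p.)
v1: (-1.5,2) → rotate → (-1.38693,2.08001) → ×s → (-1.44448,2.16633) → (-1.44,2.17)
v2: (-1,-4.5) → rotate → (-1.24770,-4.43771) → ×s → (-1.29948,-4.62187) → (-1.30,-4.62)
v3: (0.5,-5) → rotate → (0.22230,-5.02002) → ×s → (0.23153,-5.22835) → (0.23,-5.23)
v4: (4.5,-1.5) → rotate → (4.41001,-1.74693) → ×s → (4.59303,-1.81943) → (4.59,-1.82)
v5: (5,0) → rotate → (4.99233,-0.27693) → ×s → (5.19951,-0.28842) → (5.20,-0.29)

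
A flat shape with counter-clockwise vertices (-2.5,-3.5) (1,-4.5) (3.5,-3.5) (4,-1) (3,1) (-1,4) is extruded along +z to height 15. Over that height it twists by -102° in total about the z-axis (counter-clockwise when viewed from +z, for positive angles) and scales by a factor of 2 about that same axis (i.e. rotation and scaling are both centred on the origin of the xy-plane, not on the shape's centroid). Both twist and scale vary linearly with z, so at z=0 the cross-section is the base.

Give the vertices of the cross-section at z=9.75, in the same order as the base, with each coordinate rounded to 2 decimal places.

t = z/height = 9.75/15 = 0.65
s = 1 + (scale-1)·z/height = 1 + (2-1)·9.75/15 = 1.650000
θ = twist·z/height = -102°·9.75/15 = -66.3000° = -1.157153 rad
cos θ = 0.401948, sin θ = -0.915663 (intermediates below are computed at full precision and shown rounded to 5 d.p.)
v1: (-2.5,-3.5) → rotate → (-4.20969,0.88234) → ×s → (-6.94599,1.45586) → (-6.95,1.46)
v2: (1,-4.5) → rotate → (-3.71853,-2.72443) → ×s → (-6.13558,-4.49531) → (-6.14,-4.50)
v3: (3.5,-3.5) → rotate → (-1.79800,-4.61164) → ×s → (-2.96670,-7.60920) → (-2.97,-7.61)
v4: (4,-1) → rotate → (0.69213,-4.06460) → ×s → (1.14201,-6.70659) → (1.14,-6.71)
v5: (3,1) → rotate → (2.12151,-2.34504) → ×s → (3.50048,-3.86932) → (3.50,-3.87)
v6: (-1,4) → rotate → (3.26070,2.52345) → ×s → (5.38016,4.16370) → (5.38,4.16)

Cross-section at z=9.75: (-6.95,1.46) (-6.14,-4.50) (-2.97,-7.61) (1.14,-6.71) (3.50,-3.87) (5.38,4.16)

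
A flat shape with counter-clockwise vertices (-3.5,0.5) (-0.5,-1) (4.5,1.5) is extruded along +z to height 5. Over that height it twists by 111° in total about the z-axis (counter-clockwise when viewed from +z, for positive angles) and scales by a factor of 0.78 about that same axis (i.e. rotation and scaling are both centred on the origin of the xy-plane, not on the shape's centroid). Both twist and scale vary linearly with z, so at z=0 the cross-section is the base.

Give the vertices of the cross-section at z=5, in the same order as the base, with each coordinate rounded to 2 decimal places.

t = z/height = 5/5 = 1
s = 1 + (scale-1)·z/height = 1 + (0.78-1)·5/5 = 0.780000
θ = twist·z/height = 111°·5/5 = 111.0000° = 1.937315 rad
cos θ = -0.358368, sin θ = 0.933580 (intermediates below are computed at full precision and shown rounded to 5 d.p.)
v1: (-3.5,0.5) → rotate → (0.78750,-3.44672) → ×s → (0.61425,-2.68844) → (0.61,-2.69)
v2: (-0.5,-1) → rotate → (1.11276,-0.10842) → ×s → (0.86796,-0.08457) → (0.87,-0.08)
v3: (4.5,1.5) → rotate → (-3.01303,3.66356) → ×s → (-2.35016,2.85758) → (-2.35,2.86)

Cross-section at z=5: (0.61,-2.69) (0.87,-0.08) (-2.35,2.86)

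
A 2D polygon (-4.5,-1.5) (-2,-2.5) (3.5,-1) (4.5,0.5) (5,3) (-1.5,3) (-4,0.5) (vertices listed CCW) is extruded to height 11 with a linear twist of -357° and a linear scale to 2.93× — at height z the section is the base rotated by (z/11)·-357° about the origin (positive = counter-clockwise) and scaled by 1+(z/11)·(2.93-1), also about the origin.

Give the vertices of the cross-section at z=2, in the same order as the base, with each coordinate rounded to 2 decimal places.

Cross-section at z=2: (-4.41,4.65) (-4.20,1.01) (0.78,-4.85) (3.19,-5.22) (6.53,-4.40) (2.81,3.55) (-1.68,5.18)

t = z/height = 2/11 = 0.181818
s = 1 + (scale-1)·z/height = 1 + (2.93-1)·2/11 = 1.350909
θ = twist·z/height = -357°·2/11 = -64.9091° = -1.132877 rad
cos θ = 0.424056, sin θ = -0.905636 (intermediates below are computed at full precision and shown rounded to 5 d.p.)
v1: (-4.5,-1.5) → rotate → (-3.26670,3.43928) → ×s → (-4.41302,4.64615) → (-4.41,4.65)
v2: (-2,-2.5) → rotate → (-3.11220,0.75113) → ×s → (-4.20430,1.01471) → (-4.20,1.01)
v3: (3.5,-1) → rotate → (0.57856,-3.59378) → ×s → (0.78158,-4.85487) → (0.78,-4.85)
v4: (4.5,0.5) → rotate → (2.36107,-3.86333) → ×s → (3.18959,-5.21901) → (3.19,-5.22)
v5: (5,3) → rotate → (4.83719,-3.25601) → ×s → (6.53460,-4.39858) → (6.53,-4.40)
v6: (-1.5,3) → rotate → (2.08082,2.63062) → ×s → (2.81100,3.55373) → (2.81,3.55)
v7: (-4,0.5) → rotate → (-1.24340,3.83457) → ×s → (-1.67973,5.18016) → (-1.68,5.18)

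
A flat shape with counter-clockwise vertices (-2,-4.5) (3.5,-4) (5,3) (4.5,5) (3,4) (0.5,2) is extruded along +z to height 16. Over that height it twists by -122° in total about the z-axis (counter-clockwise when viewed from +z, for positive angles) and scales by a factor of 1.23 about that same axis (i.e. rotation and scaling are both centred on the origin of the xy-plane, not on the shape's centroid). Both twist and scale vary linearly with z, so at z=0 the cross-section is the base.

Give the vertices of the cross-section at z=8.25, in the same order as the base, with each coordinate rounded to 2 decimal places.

Cross-section at z=8.25: (-5.50,-0.30) (-2.20,-5.52) (5.53,-3.45) (7.27,-1.93) (5.51,-0.95) (2.25,0.52)

t = z/height = 8.25/16 = 0.515625
s = 1 + (scale-1)·z/height = 1 + (1.23-1)·8.25/16 = 1.118594
θ = twist·z/height = -122°·8.25/16 = -62.9063° = -1.097921 rad
cos θ = 0.455448, sin θ = -0.890262 (intermediates below are computed at full precision and shown rounded to 5 d.p.)
v1: (-2,-4.5) → rotate → (-4.91708,-0.26899) → ×s → (-5.50021,-0.30089) → (-5.50,-0.30)
v2: (3.5,-4) → rotate → (-1.96698,-4.93771) → ×s → (-2.20025,-5.52329) → (-2.20,-5.52)
v3: (5,3) → rotate → (4.94803,-3.08497) → ×s → (5.53483,-3.45083) → (5.53,-3.45)
v4: (4.5,5) → rotate → (6.50083,-1.72894) → ×s → (7.27179,-1.93398) → (7.27,-1.93)
v5: (3,4) → rotate → (4.92739,-0.84900) → ×s → (5.51175,-0.94968) → (5.51,-0.95)
v6: (0.5,2) → rotate → (2.00825,0.46576) → ×s → (2.24641,0.52100) → (2.25,0.52)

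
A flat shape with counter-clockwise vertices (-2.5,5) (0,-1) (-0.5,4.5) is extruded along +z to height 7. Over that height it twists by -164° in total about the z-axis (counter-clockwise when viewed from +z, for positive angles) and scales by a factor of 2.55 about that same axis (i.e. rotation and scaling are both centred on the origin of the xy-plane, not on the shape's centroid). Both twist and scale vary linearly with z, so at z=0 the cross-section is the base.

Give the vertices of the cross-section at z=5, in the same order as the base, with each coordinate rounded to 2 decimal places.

Cross-section at z=5: (11.78,-0.12) (-1.88,0.96) (8.92,-3.39)

t = z/height = 5/7 = 0.714286
s = 1 + (scale-1)·z/height = 1 + (2.55-1)·5/7 = 2.107143
θ = twist·z/height = -164°·5/7 = -117.1429° = -2.044529 rad
cos θ = -0.456211, sin θ = -0.889872 (intermediates below are computed at full precision and shown rounded to 5 d.p.)
v1: (-2.5,5) → rotate → (5.58989,-0.05637) → ×s → (11.77869,-0.11879) → (11.78,-0.12)
v2: (0,-1) → rotate → (-0.88987,0.45621) → ×s → (-1.87509,0.96130) → (-1.88,0.96)
v3: (-0.5,4.5) → rotate → (4.23253,-1.60801) → ×s → (8.91854,-3.38831) → (8.92,-3.39)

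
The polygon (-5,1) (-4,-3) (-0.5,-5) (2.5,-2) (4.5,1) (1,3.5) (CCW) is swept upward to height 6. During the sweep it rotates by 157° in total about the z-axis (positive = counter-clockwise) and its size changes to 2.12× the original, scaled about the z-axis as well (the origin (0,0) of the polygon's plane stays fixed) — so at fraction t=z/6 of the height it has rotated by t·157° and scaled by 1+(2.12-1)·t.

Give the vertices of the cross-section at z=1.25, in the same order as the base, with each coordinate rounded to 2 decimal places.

Cross-section at z=1.25: (-5.86,-2.29) (-2.15,-5.78) (2.81,-5.52) (3.93,-0.41) (4.00,4.04) (-1.29,4.30)

t = z/height = 1.25/6 = 0.208333
s = 1 + (scale-1)·z/height = 1 + (2.12-1)·1.25/6 = 1.233333
θ = twist·z/height = 157°·1.25/6 = 32.7083° = 0.570868 rad
cos θ = 0.841432, sin θ = 0.540363 (intermediates below are computed at full precision and shown rounded to 5 d.p.)
v1: (-5,1) → rotate → (-4.74752,-1.86038) → ×s → (-5.85528,-2.29447) → (-5.86,-2.29)
v2: (-4,-3) → rotate → (-1.74464,-4.68575) → ×s → (-2.15172,-5.77909) → (-2.15,-5.78)
v3: (-0.5,-5) → rotate → (2.28110,-4.47734) → ×s → (2.81335,-5.52206) → (2.81,-5.52)
v4: (2.5,-2) → rotate → (3.18431,-0.33196) → ×s → (3.92731,-0.40941) → (3.93,-0.41)
v5: (4.5,1) → rotate → (3.24608,3.27306) → ×s → (4.00350,4.03678) → (4.00,4.04)
v6: (1,3.5) → rotate → (-1.04984,3.48538) → ×s → (-1.29480,4.29863) → (-1.29,4.30)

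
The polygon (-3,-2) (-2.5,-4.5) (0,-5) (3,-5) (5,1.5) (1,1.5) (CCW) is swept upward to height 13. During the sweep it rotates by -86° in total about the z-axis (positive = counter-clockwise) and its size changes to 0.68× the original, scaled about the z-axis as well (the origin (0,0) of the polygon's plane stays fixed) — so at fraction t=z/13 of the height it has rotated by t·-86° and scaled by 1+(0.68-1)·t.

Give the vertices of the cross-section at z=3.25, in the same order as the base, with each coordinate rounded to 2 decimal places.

t = z/height = 3.25/13 = 0.25
s = 1 + (scale-1)·z/height = 1 + (0.68-1)·3.25/13 = 0.920000
θ = twist·z/height = -86°·3.25/13 = -21.5000° = -0.375246 rad
cos θ = 0.930418, sin θ = -0.366501 (intermediates below are computed at full precision and shown rounded to 5 d.p.)
v1: (-3,-2) → rotate → (-3.52426,-0.76133) → ×s → (-3.24231,-0.70042) → (-3.24,-0.70)
v2: (-2.5,-4.5) → rotate → (-3.97530,-3.27063) → ×s → (-3.65728,-3.00898) → (-3.66,-3.01)
v3: (0,-5) → rotate → (-1.83251,-4.65209) → ×s → (-1.68591,-4.27992) → (-1.69,-4.28)
v4: (3,-5) → rotate → (0.95875,-5.75159) → ×s → (0.88205,-5.29146) → (0.88,-5.29)
v5: (5,1.5) → rotate → (5.20184,-0.43688) → ×s → (4.78569,-0.40193) → (4.79,-0.40)
v6: (1,1.5) → rotate → (1.48017,1.02913) → ×s → (1.36176,0.94680) → (1.36,0.95)

Cross-section at z=3.25: (-3.24,-0.70) (-3.66,-3.01) (-1.69,-4.28) (0.88,-5.29) (4.79,-0.40) (1.36,0.95)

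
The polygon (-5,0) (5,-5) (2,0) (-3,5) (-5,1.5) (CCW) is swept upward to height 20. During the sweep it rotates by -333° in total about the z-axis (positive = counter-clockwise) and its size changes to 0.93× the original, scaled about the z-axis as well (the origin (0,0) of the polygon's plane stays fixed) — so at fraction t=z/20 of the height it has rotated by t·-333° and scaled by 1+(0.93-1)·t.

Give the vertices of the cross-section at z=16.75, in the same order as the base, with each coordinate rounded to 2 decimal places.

t = z/height = 16.75/20 = 0.8375
s = 1 + (scale-1)·z/height = 1 + (0.93-1)·16.75/20 = 0.941375
θ = twist·z/height = -333°·16.75/20 = -278.8875° = -4.867505 rad
cos θ = 0.154495, sin θ = 0.987994 (intermediates below are computed at full precision and shown rounded to 5 d.p.)
v1: (-5,0) → rotate → (-0.77247,-4.93997) → ×s → (-0.72719,-4.65036) → (-0.73,-4.65)
v2: (5,-5) → rotate → (5.71244,4.16749) → ×s → (5.37755,3.92317) → (5.38,3.92)
v3: (2,0) → rotate → (0.30899,1.97599) → ×s → (0.29088,1.86014) → (0.29,1.86)
v4: (-3,5) → rotate → (-5.40345,-2.19151) → ×s → (-5.08668,-2.06303) → (-5.09,-2.06)
v5: (-5,1.5) → rotate → (-2.25446,-4.70823) → ×s → (-2.12230,-4.43221) → (-2.12,-4.43)

Cross-section at z=16.75: (-0.73,-4.65) (5.38,3.92) (0.29,1.86) (-5.09,-2.06) (-2.12,-4.43)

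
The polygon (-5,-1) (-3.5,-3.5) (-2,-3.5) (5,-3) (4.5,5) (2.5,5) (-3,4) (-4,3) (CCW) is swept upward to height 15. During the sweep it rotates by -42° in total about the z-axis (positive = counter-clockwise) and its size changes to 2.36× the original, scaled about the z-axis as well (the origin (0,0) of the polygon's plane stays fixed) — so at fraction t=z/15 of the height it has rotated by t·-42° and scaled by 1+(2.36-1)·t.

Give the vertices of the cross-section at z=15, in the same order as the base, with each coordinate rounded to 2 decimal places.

t = z/height = 15/15 = 1
s = 1 + (scale-1)·z/height = 1 + (2.36-1)·15/15 = 2.360000
θ = twist·z/height = -42°·15/15 = -42.0000° = -0.733038 rad
cos θ = 0.743145, sin θ = -0.669131 (intermediates below are computed at full precision and shown rounded to 5 d.p.)
v1: (-5,-1) → rotate → (-4.38485,2.60251) → ×s → (-10.34826,6.14192) → (-10.35,6.14)
v2: (-3.5,-3.5) → rotate → (-4.94296,-0.25905) → ×s → (-11.66540,-0.61136) → (-11.67,-0.61)
v3: (-2,-3.5) → rotate → (-3.82825,-1.26275) → ×s → (-9.03466,-2.98008) → (-9.03,-2.98)
v4: (5,-3) → rotate → (1.70833,-5.57509) → ×s → (4.03166,-13.15721) → (4.03,-13.16)
v5: (4.5,5) → rotate → (6.68980,0.70464) → ×s → (15.78794,1.66294) → (15.79,1.66)
v6: (2.5,5) → rotate → (5.20352,2.04290) → ×s → (12.28030,4.82124) → (12.28,4.82)
v7: (-3,4) → rotate → (0.44709,4.97997) → ×s → (1.05513,11.75273) → (1.06,11.75)
v8: (-4,3) → rotate → (-0.96519,4.90596) → ×s → (-2.27784,11.57806) → (-2.28,11.58)

Cross-section at z=15: (-10.35,6.14) (-11.67,-0.61) (-9.03,-2.98) (4.03,-13.16) (15.79,1.66) (12.28,4.82) (1.06,11.75) (-2.28,11.58)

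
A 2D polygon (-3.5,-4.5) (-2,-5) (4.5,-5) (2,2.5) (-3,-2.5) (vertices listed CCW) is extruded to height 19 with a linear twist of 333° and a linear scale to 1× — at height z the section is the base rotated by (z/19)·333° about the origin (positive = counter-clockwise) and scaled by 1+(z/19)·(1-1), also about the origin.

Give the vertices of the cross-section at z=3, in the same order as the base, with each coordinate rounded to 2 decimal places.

t = z/height = 3/19 = 0.157895
s = 1 + (scale-1)·z/height = 1 + (1-1)·3/19 = 1.000000
θ = twist·z/height = 333°·3/19 = 52.5789° = 0.917676 rad
cos θ = 0.607668, sin θ = 0.794191 (intermediates below are computed at full precision and shown rounded to 5 d.p.)
v1: (-3.5,-4.5) → rotate → (1.44702,-5.51417) → ×s → (1.44702,-5.51417) → (1.45,-5.51)
v2: (-2,-5) → rotate → (2.75562,-4.62672) → ×s → (2.75562,-4.62672) → (2.76,-4.63)
v3: (4.5,-5) → rotate → (6.70546,0.53552) → ×s → (6.70546,0.53552) → (6.71,0.54)
v4: (2,2.5) → rotate → (-0.77014,3.10755) → ×s → (-0.77014,3.10755) → (-0.77,3.11)
v5: (-3,-2.5) → rotate → (0.16248,-3.90174) → ×s → (0.16248,-3.90174) → (0.16,-3.90)

Cross-section at z=3: (1.45,-5.51) (2.76,-4.63) (6.71,0.54) (-0.77,3.11) (0.16,-3.90)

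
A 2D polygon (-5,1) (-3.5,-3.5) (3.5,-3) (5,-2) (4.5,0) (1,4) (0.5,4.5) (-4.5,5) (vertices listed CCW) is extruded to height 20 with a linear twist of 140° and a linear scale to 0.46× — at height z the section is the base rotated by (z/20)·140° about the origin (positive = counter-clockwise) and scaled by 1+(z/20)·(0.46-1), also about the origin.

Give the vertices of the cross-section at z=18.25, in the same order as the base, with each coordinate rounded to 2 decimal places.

Cross-section at z=18.25: (1.15,-2.32) (2.49,-0.32) (0.12,2.34) (-0.75,2.63) (-1.40,1.80) (-1.91,-0.84) (-1.96,-1.20) (-0.61,-3.36)

t = z/height = 18.25/20 = 0.9125
s = 1 + (scale-1)·z/height = 1 + (0.46-1)·18.25/20 = 0.507250
θ = twist·z/height = 140°·18.25/20 = 127.7500° = 2.229658 rad
cos θ = -0.612217, sin θ = 0.790690 (intermediates below are computed at full precision and shown rounded to 5 d.p.)
v1: (-5,1) → rotate → (2.27040,-4.56567) → ×s → (1.15166,-2.31593) → (1.15,-2.32)
v2: (-3.5,-3.5) → rotate → (4.91017,-0.62465) → ×s → (2.49069,-0.31686) → (2.49,-0.32)
v3: (3.5,-3) → rotate → (0.22931,4.60407) → ×s → (0.11632,2.33541) → (0.12,2.34)
v4: (5,-2) → rotate → (-1.47971,5.17788) → ×s → (-0.75058,2.62648) → (-0.75,2.63)
v5: (4.5,0) → rotate → (-2.75498,3.55810) → ×s → (-1.39746,1.80485) → (-1.40,1.80)
v6: (1,4) → rotate → (-3.77498,-1.65818) → ×s → (-1.91486,-0.84111) → (-1.91,-0.84)
v7: (0.5,4.5) → rotate → (-3.86421,-2.35963) → ×s → (-1.96012,-1.19692) → (-1.96,-1.20)
v8: (-4.5,5) → rotate → (-1.19847,-6.61919) → ×s → (-0.60792,-3.35758) → (-0.61,-3.36)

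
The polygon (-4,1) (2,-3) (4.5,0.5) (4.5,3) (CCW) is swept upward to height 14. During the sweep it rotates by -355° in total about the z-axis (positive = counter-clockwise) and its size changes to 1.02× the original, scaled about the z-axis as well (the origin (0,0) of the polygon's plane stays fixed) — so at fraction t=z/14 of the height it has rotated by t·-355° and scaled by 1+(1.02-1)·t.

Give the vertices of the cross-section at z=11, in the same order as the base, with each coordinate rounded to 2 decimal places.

Cross-section at z=11: (-1.63,-3.86) (3.33,1.53) (0.21,4.59) (-2.30,4.99)

t = z/height = 11/14 = 0.785714
s = 1 + (scale-1)·z/height = 1 + (1.02-1)·11/14 = 1.015714
θ = twist·z/height = -355°·11/14 = -278.9286° = -4.868222 rad
cos θ = 0.155203, sin θ = 0.987883 (intermediates below are computed at full precision and shown rounded to 5 d.p.)
v1: (-4,1) → rotate → (-1.60869,-3.79633) → ×s → (-1.63397,-3.85598) → (-1.63,-3.86)
v2: (2,-3) → rotate → (3.27405,1.51016) → ×s → (3.32550,1.53389) → (3.33,1.53)
v3: (4.5,0.5) → rotate → (0.20447,4.52307) → ×s → (0.20769,4.59415) → (0.21,4.59)
v4: (4.5,3) → rotate → (-2.26523,4.91108) → ×s → (-2.30083,4.98825) → (-2.30,4.99)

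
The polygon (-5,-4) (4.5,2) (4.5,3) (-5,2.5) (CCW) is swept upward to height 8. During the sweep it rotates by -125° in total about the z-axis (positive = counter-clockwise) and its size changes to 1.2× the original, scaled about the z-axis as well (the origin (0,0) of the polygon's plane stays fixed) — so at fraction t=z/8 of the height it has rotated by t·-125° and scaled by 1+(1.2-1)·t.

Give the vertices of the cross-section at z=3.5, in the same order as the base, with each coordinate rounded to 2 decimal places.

Cross-section at z=3.5: (-6.69,1.92) (4.60,-2.74) (5.49,-2.11) (-0.92,6.01)

t = z/height = 3.5/8 = 0.4375
s = 1 + (scale-1)·z/height = 1 + (1.2-1)·3.5/8 = 1.087500
θ = twist·z/height = -125°·3.5/8 = -54.6875° = -0.954477 rad
cos θ = 0.578036, sin θ = -0.816012 (intermediates below are computed at full precision and shown rounded to 5 d.p.)
v1: (-5,-4) → rotate → (-6.15422,1.76791) → ×s → (-6.69272,1.92261) → (-6.69,1.92)
v2: (4.5,2) → rotate → (4.23318,-2.51598) → ×s → (4.60359,-2.73613) → (4.60,-2.74)
v3: (4.5,3) → rotate → (5.04919,-1.93794) → ×s → (5.49100,-2.10751) → (5.49,-2.11)
v4: (-5,2.5) → rotate → (-0.85015,5.52515) → ×s → (-0.92454,6.00860) → (-0.92,6.01)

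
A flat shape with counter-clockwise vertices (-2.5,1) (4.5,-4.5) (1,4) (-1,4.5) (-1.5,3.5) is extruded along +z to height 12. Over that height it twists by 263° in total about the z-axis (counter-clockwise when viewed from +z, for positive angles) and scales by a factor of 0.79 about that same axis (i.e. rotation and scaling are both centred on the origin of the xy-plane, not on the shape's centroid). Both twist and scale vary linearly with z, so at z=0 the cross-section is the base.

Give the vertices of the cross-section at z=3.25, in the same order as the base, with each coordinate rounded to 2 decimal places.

t = z/height = 3.25/12 = 0.270833
s = 1 + (scale-1)·z/height = 1 + (0.79-1)·3.25/12 = 0.943125
θ = twist·z/height = 263°·3.25/12 = 71.2292° = 1.243183 rad
cos θ = 0.321784, sin θ = 0.946813 (intermediates below are computed at full precision and shown rounded to 5 d.p.)
v1: (-2.5,1) → rotate → (-1.75127,-2.04525) → ×s → (-1.65167,-1.92893) → (-1.65,-1.93)
v2: (4.5,-4.5) → rotate → (5.70869,2.81263) → ×s → (5.38400,2.65266) → (5.38,2.65)
v3: (1,4) → rotate → (-3.46547,2.23395) → ×s → (-3.26837,2.10689) → (-3.27,2.11)
v4: (-1,4.5) → rotate → (-4.58244,0.50121) → ×s → (-4.32182,0.47271) → (-4.32,0.47)
v5: (-1.5,3.5) → rotate → (-3.79652,-0.29398) → ×s → (-3.58059,-0.27726) → (-3.58,-0.28)

Cross-section at z=3.25: (-1.65,-1.93) (5.38,2.65) (-3.27,2.11) (-4.32,0.47) (-3.58,-0.28)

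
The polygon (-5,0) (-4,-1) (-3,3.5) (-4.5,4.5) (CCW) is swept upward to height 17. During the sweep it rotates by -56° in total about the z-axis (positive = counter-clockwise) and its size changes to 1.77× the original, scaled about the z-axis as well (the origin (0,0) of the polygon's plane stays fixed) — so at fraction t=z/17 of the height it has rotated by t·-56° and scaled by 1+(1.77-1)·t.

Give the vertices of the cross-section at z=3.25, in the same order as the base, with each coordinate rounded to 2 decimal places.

t = z/height = 3.25/17 = 0.191176
s = 1 + (scale-1)·z/height = 1 + (1.77-1)·3.25/17 = 1.147206
θ = twist·z/height = -56°·3.25/17 = -10.7059° = -0.186853 rad
cos θ = 0.982594, sin θ = -0.185767 (intermediates below are computed at full precision and shown rounded to 5 d.p.)
v1: (-5,0) → rotate → (-4.91297,0.92884) → ×s → (-5.63619,1.06557) → (-5.64,1.07)
v2: (-4,-1) → rotate → (-4.11614,-0.23952) → ×s → (-4.72206,-0.27478) → (-4.72,-0.27)
v3: (-3,3.5) → rotate → (-2.29759,3.99638) → ×s → (-2.63581,4.58467) → (-2.64,4.58)
v4: (-4.5,4.5) → rotate → (-3.58572,5.25763) → ×s → (-4.11356,6.03158) → (-4.11,6.03)

Cross-section at z=3.25: (-5.64,1.07) (-4.72,-0.27) (-2.64,4.58) (-4.11,6.03)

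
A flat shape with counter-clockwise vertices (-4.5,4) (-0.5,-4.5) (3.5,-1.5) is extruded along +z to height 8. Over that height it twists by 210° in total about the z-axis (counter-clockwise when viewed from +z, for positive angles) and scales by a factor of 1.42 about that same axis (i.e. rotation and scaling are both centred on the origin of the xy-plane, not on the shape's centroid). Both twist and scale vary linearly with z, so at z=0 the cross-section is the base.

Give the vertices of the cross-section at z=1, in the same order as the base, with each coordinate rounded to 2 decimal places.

Cross-section at z=1: (-6.11,1.68) (1.62,-4.48) (4.00,0.21)

t = z/height = 1/8 = 0.125
s = 1 + (scale-1)·z/height = 1 + (1.42-1)·1/8 = 1.052500
θ = twist·z/height = 210°·1/8 = 26.2500° = 0.458149 rad
cos θ = 0.896873, sin θ = 0.442289 (intermediates below are computed at full precision and shown rounded to 5 d.p.)
v1: (-4.5,4) → rotate → (-5.80508,1.59719) → ×s → (-6.10985,1.68104) → (-6.11,1.68)
v2: (-0.5,-4.5) → rotate → (1.54186,-4.25707) → ×s → (1.62281,-4.48057) → (1.62,-4.48)
v3: (3.5,-1.5) → rotate → (3.80249,0.20270) → ×s → (4.00212,0.21334) → (4.00,0.21)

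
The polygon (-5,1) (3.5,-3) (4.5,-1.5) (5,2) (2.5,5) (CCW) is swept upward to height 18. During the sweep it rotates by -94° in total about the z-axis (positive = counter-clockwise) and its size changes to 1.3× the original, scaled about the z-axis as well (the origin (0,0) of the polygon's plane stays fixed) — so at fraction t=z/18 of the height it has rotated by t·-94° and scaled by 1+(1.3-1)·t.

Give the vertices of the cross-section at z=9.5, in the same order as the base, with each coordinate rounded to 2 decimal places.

t = z/height = 9.5/18 = 0.527778
s = 1 + (scale-1)·z/height = 1 + (1.3-1)·9.5/18 = 1.158333
θ = twist·z/height = -94°·9.5/18 = -49.6111° = -0.865877 rad
cos θ = 0.647972, sin θ = -0.761664 (intermediates below are computed at full precision and shown rounded to 5 d.p.)
v1: (-5,1) → rotate → (-2.47820,4.45629) → ×s → (-2.87058,5.16187) → (-2.87,5.16)
v2: (3.5,-3) → rotate → (-0.01709,-4.60974) → ×s → (-0.01980,-5.33962) → (-0.02,-5.34)
v3: (4.5,-1.5) → rotate → (1.77338,-4.39945) → ×s → (2.05416,-5.09603) → (2.05,-5.10)
v4: (5,2) → rotate → (4.76319,-2.51238) → ×s → (5.51736,-2.91017) → (5.52,-2.91)
v5: (2.5,5) → rotate → (5.42825,1.33570) → ×s → (6.28772,1.54719) → (6.29,1.55)

Cross-section at z=9.5: (-2.87,5.16) (-0.02,-5.34) (2.05,-5.10) (5.52,-2.91) (6.29,1.55)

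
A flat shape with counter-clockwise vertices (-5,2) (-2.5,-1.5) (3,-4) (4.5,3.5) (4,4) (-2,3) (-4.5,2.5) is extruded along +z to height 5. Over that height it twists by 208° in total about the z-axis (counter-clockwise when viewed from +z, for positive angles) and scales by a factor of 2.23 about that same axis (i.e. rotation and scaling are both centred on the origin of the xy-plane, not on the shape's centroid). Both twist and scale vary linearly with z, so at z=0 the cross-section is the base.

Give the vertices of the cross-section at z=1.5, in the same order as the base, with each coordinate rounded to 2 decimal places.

Cross-section at z=1.5: (-5.60,-4.80) (0.23,-3.98) (6.76,1.10) (-1.39,7.68) (-2.32,7.39) (-4.91,-0.52) (-5.89,-3.87)

t = z/height = 1.5/5 = 0.3
s = 1 + (scale-1)·z/height = 1 + (2.23-1)·1.5/5 = 1.369000
θ = twist·z/height = 208°·1.5/5 = 62.4000° = 1.089085 rad
cos θ = 0.463296, sin θ = 0.886204 (intermediates below are computed at full precision and shown rounded to 5 d.p.)
v1: (-5,2) → rotate → (-4.08889,-3.50443) → ×s → (-5.59769,-4.79756) → (-5.60,-4.80)
v2: (-2.5,-1.5) → rotate → (0.17107,-2.91045) → ×s → (0.23419,-3.98441) → (0.23,-3.98)
v3: (3,-4) → rotate → (4.93470,0.80543) → ×s → (6.75561,1.10263) → (6.76,1.10)
v4: (4.5,3.5) → rotate → (-1.01688,5.60945) → ×s → (-1.39211,7.67934) → (-1.39,7.68)
v5: (4,4) → rotate → (-1.69163,5.39800) → ×s → (-2.31584,7.38986) → (-2.32,7.39)
v6: (-2,3) → rotate → (-3.58520,-0.38252) → ×s → (-4.90814,-0.52367) → (-4.91,-0.52)
v7: (-4.5,2.5) → rotate → (-4.30034,-2.82968) → ×s → (-5.88717,-3.87383) → (-5.89,-3.87)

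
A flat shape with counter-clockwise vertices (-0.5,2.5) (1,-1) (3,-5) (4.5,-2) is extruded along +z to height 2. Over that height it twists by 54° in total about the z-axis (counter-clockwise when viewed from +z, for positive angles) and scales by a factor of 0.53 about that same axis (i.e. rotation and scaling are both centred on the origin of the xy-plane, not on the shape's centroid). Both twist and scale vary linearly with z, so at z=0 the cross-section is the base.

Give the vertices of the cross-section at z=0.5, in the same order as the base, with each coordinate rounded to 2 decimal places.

t = z/height = 0.5/2 = 0.25
s = 1 + (scale-1)·z/height = 1 + (0.53-1)·0.5/2 = 0.882500
θ = twist·z/height = 54°·0.5/2 = 13.5000° = 0.235619 rad
cos θ = 0.972370, sin θ = 0.233445 (intermediates below are computed at full precision and shown rounded to 5 d.p.)
v1: (-0.5,2.5) → rotate → (-1.06980,2.31420) → ×s → (-0.94410,2.04228) → (-0.94,2.04)
v2: (1,-1) → rotate → (1.20582,-0.73892) → ×s → (1.06413,-0.65210) → (1.06,-0.65)
v3: (3,-5) → rotate → (4.08434,-4.16151) → ×s → (3.60443,-3.67254) → (3.60,-3.67)
v4: (4.5,-2) → rotate → (4.84256,-0.89424) → ×s → (4.27356,-0.78916) → (4.27,-0.79)

Cross-section at z=0.5: (-0.94,2.04) (1.06,-0.65) (3.60,-3.67) (4.27,-0.79)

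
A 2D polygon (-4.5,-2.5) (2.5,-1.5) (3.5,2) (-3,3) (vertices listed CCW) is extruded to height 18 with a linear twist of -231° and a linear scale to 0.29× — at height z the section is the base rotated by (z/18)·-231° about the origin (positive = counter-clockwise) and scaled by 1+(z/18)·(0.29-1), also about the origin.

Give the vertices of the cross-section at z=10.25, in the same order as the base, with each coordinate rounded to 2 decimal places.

t = z/height = 10.25/18 = 0.569444
s = 1 + (scale-1)·z/height = 1 + (0.29-1)·10.25/18 = 0.595694
θ = twist·z/height = -231°·10.25/18 = -131.5417° = -2.295835 rad
cos θ = -0.663165, sin θ = -0.748474 (intermediates below are computed at full precision and shown rounded to 5 d.p.)
v1: (-4.5,-2.5) → rotate → (1.11306,5.02604) → ×s → (0.66304,2.99399) → (0.66,2.99)
v2: (2.5,-1.5) → rotate → (-2.78062,-0.87644) → ×s → (-1.65640,-0.52209) → (-1.66,-0.52)
v3: (3.5,2) → rotate → (-0.82413,-3.94599) → ×s → (-0.49093,-2.35060) → (-0.49,-2.35)
v4: (-3,3) → rotate → (4.23491,0.25593) → ×s → (2.52272,0.15245) → (2.52,0.15)

Cross-section at z=10.25: (0.66,2.99) (-1.66,-0.52) (-0.49,-2.35) (2.52,0.15)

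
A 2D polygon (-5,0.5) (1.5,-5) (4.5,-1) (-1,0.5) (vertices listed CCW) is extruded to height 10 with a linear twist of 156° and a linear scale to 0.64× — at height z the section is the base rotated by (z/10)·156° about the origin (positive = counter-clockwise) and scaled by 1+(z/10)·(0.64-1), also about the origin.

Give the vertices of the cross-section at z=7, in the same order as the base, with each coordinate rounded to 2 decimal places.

Cross-section at z=7: (0.88,-3.65) (3.16,2.29) (-0.40,3.42) (-0.11,-0.83)

t = z/height = 7/10 = 0.7
s = 1 + (scale-1)·z/height = 1 + (0.64-1)·7/10 = 0.748000
θ = twist·z/height = 156°·7/10 = 109.2000° = 1.905900 rad
cos θ = -0.328867, sin θ = 0.944376 (intermediates below are computed at full precision and shown rounded to 5 d.p.)
v1: (-5,0.5) → rotate → (1.17215,-4.88632) → ×s → (0.87676,-3.65496) → (0.88,-3.65)
v2: (1.5,-5) → rotate → (4.22858,3.06090) → ×s → (3.16298,2.28955) → (3.16,2.29)
v3: (4.5,-1) → rotate → (-0.53552,4.57856) → ×s → (-0.40057,3.42476) → (-0.40,3.42)
v4: (-1,0.5) → rotate → (-0.14332,-1.10881) → ×s → (-0.10720,-0.82939) → (-0.11,-0.83)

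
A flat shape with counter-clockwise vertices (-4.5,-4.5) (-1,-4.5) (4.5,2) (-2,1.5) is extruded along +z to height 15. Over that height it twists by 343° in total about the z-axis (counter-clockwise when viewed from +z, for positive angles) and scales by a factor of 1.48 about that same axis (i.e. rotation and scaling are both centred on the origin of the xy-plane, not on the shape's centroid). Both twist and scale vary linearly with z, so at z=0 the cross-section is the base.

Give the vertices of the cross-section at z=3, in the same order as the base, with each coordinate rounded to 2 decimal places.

t = z/height = 3/15 = 0.2
s = 1 + (scale-1)·z/height = 1 + (1.48-1)·3/15 = 1.096000
θ = twist·z/height = 343°·3/15 = 68.6000° = 1.197296 rad
cos θ = 0.364877, sin θ = 0.931056 (intermediates below are computed at full precision and shown rounded to 5 d.p.)
v1: (-4.5,-4.5) → rotate → (2.54781,-5.83170) → ×s → (2.79239,-6.39154) → (2.79,-6.39)
v2: (-1,-4.5) → rotate → (3.82487,-2.57300) → ×s → (4.19206,-2.82001) → (4.19,-2.82)
v3: (4.5,2) → rotate → (-0.22017,4.91950) → ×s → (-0.24130,5.39178) → (-0.24,5.39)
v4: (-2,1.5) → rotate → (-2.12634,-1.31480) → ×s → (-2.33047,-1.44102) → (-2.33,-1.44)

Cross-section at z=3: (2.79,-6.39) (4.19,-2.82) (-0.24,5.39) (-2.33,-1.44)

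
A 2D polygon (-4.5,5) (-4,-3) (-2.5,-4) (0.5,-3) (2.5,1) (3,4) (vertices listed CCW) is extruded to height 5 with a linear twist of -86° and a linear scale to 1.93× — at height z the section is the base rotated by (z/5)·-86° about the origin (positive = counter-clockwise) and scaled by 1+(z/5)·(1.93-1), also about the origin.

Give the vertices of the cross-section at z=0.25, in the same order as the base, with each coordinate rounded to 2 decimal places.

Cross-section at z=0.25: (-4.30,5.57) (-4.41,-2.82) (-2.92,-3.98) (0.29,-3.17) (2.69,0.85) (3.44,3.94)

t = z/height = 0.25/5 = 0.05
s = 1 + (scale-1)·z/height = 1 + (1.93-1)·0.25/5 = 1.046500
θ = twist·z/height = -86°·0.25/5 = -4.3000° = -0.075049 rad
cos θ = 0.997185, sin θ = -0.074979 (intermediates below are computed at full precision and shown rounded to 5 d.p.)
v1: (-4.5,5) → rotate → (-4.11244,5.32333) → ×s → (-4.30367,5.57086) → (-4.30,5.57)
v2: (-4,-3) → rotate → (-4.21368,-2.69164) → ×s → (-4.40961,-2.81680) → (-4.41,-2.82)
v3: (-2.5,-4) → rotate → (-2.79288,-3.80129) → ×s → (-2.92275,-3.97805) → (-2.92,-3.98)
v4: (0.5,-3) → rotate → (0.27366,-3.02904) → ×s → (0.28638,-3.16990) → (0.29,-3.17)
v5: (2.5,1) → rotate → (2.56794,0.80974) → ×s → (2.68735,0.84739) → (2.69,0.85)
v6: (3,4) → rotate → (3.29147,3.76380) → ×s → (3.44452,3.93882) → (3.44,3.94)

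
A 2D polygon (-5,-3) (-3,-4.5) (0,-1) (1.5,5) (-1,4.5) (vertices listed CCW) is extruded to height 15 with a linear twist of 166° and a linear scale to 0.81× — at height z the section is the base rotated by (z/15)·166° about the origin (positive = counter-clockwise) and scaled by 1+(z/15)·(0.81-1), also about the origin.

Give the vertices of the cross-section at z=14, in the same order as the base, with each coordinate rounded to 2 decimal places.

Cross-section at z=14: (4.77,0.49) (3.80,2.31) (0.35,0.75) (-2.86,-3.20) (-0.82,-3.70)

t = z/height = 14/15 = 0.933333
s = 1 + (scale-1)·z/height = 1 + (0.81-1)·14/15 = 0.822667
θ = twist·z/height = 166°·14/15 = 154.9333° = 2.704097 rad
cos θ = -0.905815, sin θ = 0.423673 (intermediates below are computed at full precision and shown rounded to 5 d.p.)
v1: (-5,-3) → rotate → (5.80009,0.59908) → ×s → (4.77154,0.49285) → (4.77,0.49)
v2: (-3,-4.5) → rotate → (4.62397,2.80515) → ×s → (3.80399,2.30770) → (3.80,2.31)
v3: (0,-1) → rotate → (0.42367,0.90582) → ×s → (0.34854,0.74518) → (0.35,0.75)
v4: (1.5,5) → rotate → (-3.47709,-3.89357) → ×s → (-2.86048,-3.20311) → (-2.86,-3.20)
v5: (-1,4.5) → rotate → (-1.00071,-4.49984) → ×s → (-0.82325,-3.70187) → (-0.82,-3.70)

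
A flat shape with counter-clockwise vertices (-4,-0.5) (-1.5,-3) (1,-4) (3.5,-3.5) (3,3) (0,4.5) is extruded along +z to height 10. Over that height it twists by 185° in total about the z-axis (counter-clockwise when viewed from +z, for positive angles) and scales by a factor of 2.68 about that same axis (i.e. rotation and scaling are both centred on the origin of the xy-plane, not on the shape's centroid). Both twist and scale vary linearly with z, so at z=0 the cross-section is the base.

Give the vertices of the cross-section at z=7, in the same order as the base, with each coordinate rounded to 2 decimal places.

t = z/height = 7/10 = 0.7
s = 1 + (scale-1)·z/height = 1 + (2.68-1)·7/10 = 2.176000
θ = twist·z/height = 185°·7/10 = 129.5000° = 2.260201 rad
cos θ = -0.636078, sin θ = 0.771625 (intermediates below are computed at full precision and shown rounded to 5 d.p.)
v1: (-4,-0.5) → rotate → (2.93013,-2.76846) → ×s → (6.37595,-6.02417) → (6.38,-6.02)
v2: (-1.5,-3) → rotate → (3.26899,0.75080) → ×s → (7.11332,1.63374) → (7.11,1.63)
v3: (1,-4) → rotate → (2.45042,3.31594) → ×s → (5.33211,7.21548) → (5.33,7.22)
v4: (3.5,-3.5) → rotate → (0.47441,4.92696) → ×s → (1.03232,10.72106) → (1.03,10.72)
v5: (3,3) → rotate → (-4.22311,0.40664) → ×s → (-9.18948,0.88485) → (-9.19,0.88)
v6: (0,4.5) → rotate → (-3.47231,-2.86235) → ×s → (-7.55575,-6.22848) → (-7.56,-6.23)

Cross-section at z=7: (6.38,-6.02) (7.11,1.63) (5.33,7.22) (1.03,10.72) (-9.19,0.88) (-7.56,-6.23)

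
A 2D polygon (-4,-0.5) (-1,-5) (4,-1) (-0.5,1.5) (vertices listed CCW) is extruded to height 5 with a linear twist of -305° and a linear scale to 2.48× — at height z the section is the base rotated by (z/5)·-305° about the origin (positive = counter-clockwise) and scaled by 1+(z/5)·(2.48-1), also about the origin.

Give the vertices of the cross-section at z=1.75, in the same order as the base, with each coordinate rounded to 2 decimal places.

Cross-section at z=1.75: (1.02,6.03) (-6.83,3.64) (-3.20,-5.38) (2.40,0.07)

t = z/height = 1.75/5 = 0.35
s = 1 + (scale-1)·z/height = 1 + (2.48-1)·1.75/5 = 1.518000
θ = twist·z/height = -305°·1.75/5 = -106.7500° = -1.863139 rad
cos θ = -0.288196, sin θ = -0.957571 (intermediates below are computed at full precision and shown rounded to 5 d.p.)
v1: (-4,-0.5) → rotate → (0.67400,3.97438) → ×s → (1.02313,6.03311) → (1.02,6.03)
v2: (-1,-5) → rotate → (-4.49966,2.39855) → ×s → (-6.83048,3.64100) → (-6.83,3.64)
v3: (4,-1) → rotate → (-2.11036,-3.54209) → ×s → (-3.20352,-5.37689) → (-3.20,-5.38)
v4: (-0.5,1.5) → rotate → (1.58046,0.04649) → ×s → (2.39913,0.07057) → (2.40,0.07)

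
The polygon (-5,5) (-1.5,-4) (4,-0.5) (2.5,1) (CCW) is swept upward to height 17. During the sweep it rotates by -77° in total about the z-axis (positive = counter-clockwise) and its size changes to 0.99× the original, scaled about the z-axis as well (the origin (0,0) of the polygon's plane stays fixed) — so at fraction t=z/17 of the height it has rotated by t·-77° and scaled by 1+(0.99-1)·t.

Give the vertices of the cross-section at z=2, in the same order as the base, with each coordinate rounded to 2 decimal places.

t = z/height = 2/17 = 0.117647
s = 1 + (scale-1)·z/height = 1 + (0.99-1)·2/17 = 0.998824
θ = twist·z/height = -77°·2/17 = -9.0588° = -0.158106 rad
cos θ = 0.987527, sin θ = -0.157448 (intermediates below are computed at full precision and shown rounded to 5 d.p.)
v1: (-5,5) → rotate → (-4.15039,5.72488) → ×s → (-4.14551,5.71814) → (-4.15,5.72)
v2: (-1.5,-4) → rotate → (-2.11108,-3.71394) → ×s → (-2.10860,-3.70957) → (-2.11,-3.71)
v3: (4,-0.5) → rotate → (3.87138,-1.12356) → ×s → (3.86683,-1.12224) → (3.87,-1.12)
v4: (2.5,1) → rotate → (2.62627,0.59391) → ×s → (2.62318,0.59321) → (2.62,0.59)

Cross-section at z=2: (-4.15,5.72) (-2.11,-3.71) (3.87,-1.12) (2.62,0.59)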